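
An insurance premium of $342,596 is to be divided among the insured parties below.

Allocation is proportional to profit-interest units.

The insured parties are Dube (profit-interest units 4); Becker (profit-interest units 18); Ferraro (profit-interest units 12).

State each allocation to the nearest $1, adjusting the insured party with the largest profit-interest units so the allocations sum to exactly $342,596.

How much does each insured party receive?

Combined profit-interest units = 34.
Pro-rata amounts: Dube 4/34 × $342,596 = 40,305.41; Becker 18/34 × $342,596 = 181,374.35; Ferraro 12/34 × $342,596 = 120,916.24.
After rounding ($1): Dube $40,305; Becker $181,374; Ferraro $120,916. Sum = $342,595.
Difference $342,596 − $342,595 = +$1 applied to largest profit-interest units (Becker): Becker becomes $181,375.

Dube: $40,305 | Becker: $181,375 | Ferraro: $120,916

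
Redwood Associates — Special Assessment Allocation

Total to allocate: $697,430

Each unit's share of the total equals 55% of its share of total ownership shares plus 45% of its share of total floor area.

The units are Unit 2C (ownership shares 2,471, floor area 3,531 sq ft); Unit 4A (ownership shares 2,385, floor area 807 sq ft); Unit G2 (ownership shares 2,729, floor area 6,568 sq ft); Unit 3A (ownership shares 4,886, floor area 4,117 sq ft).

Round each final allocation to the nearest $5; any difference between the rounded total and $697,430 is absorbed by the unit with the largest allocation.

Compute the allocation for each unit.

Ownership shares total 12,471; floor area total 15,023.
Blended shares (55% ownership shares + 45% floor area): Unit 2C 0.2147; Unit 4A 0.1294; Unit G2 0.3171; Unit 3A 0.3388.
Unrounded shares: Unit 2C 149,769.36; Unit 4A 90,217.43; Unit G2 221,150.56; Unit 3A 236,292.65.
At nearest $5: Unit 2C $149,770; Unit 4A $90,215; Unit G2 $221,150; Unit 3A $236,295. Sum = $697,430.
Rounded total matches; no reconciliation needed.

Unit 2C: $149,770 · Unit 4A: $90,215 · Unit G2: $221,150 · Unit 3A: $236,295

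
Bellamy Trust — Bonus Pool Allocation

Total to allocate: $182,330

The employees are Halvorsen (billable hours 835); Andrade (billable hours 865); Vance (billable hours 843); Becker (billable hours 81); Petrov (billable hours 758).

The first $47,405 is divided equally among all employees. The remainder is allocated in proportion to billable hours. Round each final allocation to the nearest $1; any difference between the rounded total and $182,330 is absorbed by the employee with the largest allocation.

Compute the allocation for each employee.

Halvorsen: $42,793; Andrade: $43,991; Vance: $43,113; Becker: $12,712; Petrov: $39,721

$47,405 shared equally gives $9,481 per employee.
Remainder $134,925 by billable hours (total 3,382): Halvorsen 33,312.35 → $33,312; Andrade 34,509.20 → $34,509; Vance 33,631.51 → $33,632; Becker 3,231.498 → $3,231; Petrov 30,240.43 → $30,240.
Rounding difference +$1 on remainder applied to Andrade.
Totals: Halvorsen $9,481 + $33,312 = $42,793; Andrade $9,481 + $34,510 = $43,991; Vance $9,481 + $33,632 = $43,113; Becker $9,481 + $3,231 = $12,712; Petrov $9,481 + $30,240 = $39,721.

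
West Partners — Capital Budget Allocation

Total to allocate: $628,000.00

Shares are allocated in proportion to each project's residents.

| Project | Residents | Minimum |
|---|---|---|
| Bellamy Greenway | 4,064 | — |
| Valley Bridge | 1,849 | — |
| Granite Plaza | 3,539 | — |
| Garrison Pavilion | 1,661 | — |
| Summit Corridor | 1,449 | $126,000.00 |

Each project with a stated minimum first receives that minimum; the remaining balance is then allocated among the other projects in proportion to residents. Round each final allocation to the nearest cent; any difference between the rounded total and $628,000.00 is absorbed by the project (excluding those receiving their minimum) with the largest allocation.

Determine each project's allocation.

Bellamy Greenway: $183,580.32; Valley Bridge: $83,523.62; Granite Plaza: $159,864.84; Garrison Pavilion: $75,031.22; Summit Corridor: $126,000.00

Minimums first: Summit Corridor $126,000.00. Residual $502,000.00.
Residual split over remaining residents 11,113: Bellamy Greenway 183,580.3113 → $183,580.31; Valley Bridge 83,523.6210 → $83,523.62; Granite Plaza 159,864.8430 → $159,864.84; Garrison Pavilion 75,031.2247 → $75,031.22.
Rounding difference +$0.01 applied to Bellamy Greenway → $183,580.32.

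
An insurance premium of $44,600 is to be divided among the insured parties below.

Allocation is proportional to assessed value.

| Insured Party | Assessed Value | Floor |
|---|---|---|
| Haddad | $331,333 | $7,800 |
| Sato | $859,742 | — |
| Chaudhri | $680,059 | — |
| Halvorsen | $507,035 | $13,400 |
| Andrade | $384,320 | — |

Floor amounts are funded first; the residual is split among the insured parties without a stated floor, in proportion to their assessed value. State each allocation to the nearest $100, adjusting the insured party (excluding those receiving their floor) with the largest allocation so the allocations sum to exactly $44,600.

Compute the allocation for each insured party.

Minimums first: Haddad $7,800; Halvorsen $13,400. Balance $23,400.
Balance split over remaining assessed value 1,924,121: Sato 10,455.66 → $10,500; Chaudhri 8,270.47 → $8,300; Andrade 4,673.87 → $4,700.
Rounding difference −$100 applied to Sato → $10,400.

Haddad: $7,800 | Sato: $10,400 | Chaudhri: $8,300 | Halvorsen: $13,400 | Andrade: $4,700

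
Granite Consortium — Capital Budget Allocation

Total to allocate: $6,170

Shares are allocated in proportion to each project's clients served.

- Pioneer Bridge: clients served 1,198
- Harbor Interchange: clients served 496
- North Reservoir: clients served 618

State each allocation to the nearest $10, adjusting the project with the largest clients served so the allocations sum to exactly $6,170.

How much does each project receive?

Clients served total: 1,198 + 496 + 618 = 2,312.
Proportional shares: Pioneer Bridge 3,197.08; Harbor Interchange 1,323.67; North Reservoir 1,649.25.
After rounding ($10): Pioneer Bridge $3,200; Harbor Interchange $1,320; North Reservoir $1,650. Sum = $6,170.
Rounded total matches; no reconciliation needed.

Pioneer Bridge: $3,200 · Harbor Interchange: $1,320 · North Reservoir: $1,650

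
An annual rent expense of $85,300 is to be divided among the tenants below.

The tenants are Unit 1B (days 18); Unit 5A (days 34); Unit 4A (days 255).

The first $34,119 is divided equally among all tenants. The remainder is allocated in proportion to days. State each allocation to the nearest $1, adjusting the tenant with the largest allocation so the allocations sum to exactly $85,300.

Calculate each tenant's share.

Unit 1B: $14,374; Unit 5A: $17,041; Unit 4A: $53,885

$34,119 shared equally gives $11,373 per tenant.
Remainder $51,181 by days (total 307): Unit 1B 3,000.84 → $3,001; Unit 5A 5,668.25 → $5,668; Unit 4A 42,511.91 → $42,512.
Totals: Unit 1B $11,373 + $3,001 = $14,374; Unit 5A $11,373 + $5,668 = $17,041; Unit 4A $11,373 + $42,512 = $53,885.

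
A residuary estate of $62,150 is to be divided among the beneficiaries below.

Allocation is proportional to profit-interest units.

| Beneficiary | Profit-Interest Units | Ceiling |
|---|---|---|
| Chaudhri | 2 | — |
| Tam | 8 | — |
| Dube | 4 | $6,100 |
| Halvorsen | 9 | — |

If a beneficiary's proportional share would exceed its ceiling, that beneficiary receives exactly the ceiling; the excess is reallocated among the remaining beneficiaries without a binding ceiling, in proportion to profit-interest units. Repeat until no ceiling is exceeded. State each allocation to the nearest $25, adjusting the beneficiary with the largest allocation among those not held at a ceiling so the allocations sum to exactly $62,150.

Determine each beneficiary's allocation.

Total profit-interest units = 23.
Unconstrained shares: Chaudhri 5,404.35; Tam 21,617.39; Dube 10,808.70; Halvorsen 24,319.57.
Held at cap: Dube ($6,100); residual $56,050 reallocated over remaining profit-interest units 19.
Remaining shares: Chaudhri 5,900.00 → $5,900; Tam 23,600.00 → $23,600; Halvorsen 26,550.00 → $26,550.

Chaudhri: $5,900; Tam: $23,600; Dube: $6,100; Halvorsen: $26,550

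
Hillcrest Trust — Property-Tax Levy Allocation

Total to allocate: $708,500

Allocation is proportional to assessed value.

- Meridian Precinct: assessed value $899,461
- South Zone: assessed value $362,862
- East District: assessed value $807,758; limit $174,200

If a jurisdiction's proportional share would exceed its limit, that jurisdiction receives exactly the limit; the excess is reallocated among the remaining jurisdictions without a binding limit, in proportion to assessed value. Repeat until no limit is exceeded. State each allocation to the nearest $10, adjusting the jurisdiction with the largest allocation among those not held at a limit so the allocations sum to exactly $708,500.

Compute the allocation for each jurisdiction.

Meridian Precinct: $380,710 · South Zone: $153,590 · East District: $174,200

Sum of assessed value: 2,070,081.
Unconstrained shares: Meridian Precinct 307,846.95; South Zone 124,192.11; East District 276,460.94.
Cap binds for East District ($174,200); residual $534,300 reallocated over remaining assessed value 1,262,323.
Shares after redistribution: Meridian Precinct 380,712.39 → $380,710; South Zone 153,587.61 → $153,590.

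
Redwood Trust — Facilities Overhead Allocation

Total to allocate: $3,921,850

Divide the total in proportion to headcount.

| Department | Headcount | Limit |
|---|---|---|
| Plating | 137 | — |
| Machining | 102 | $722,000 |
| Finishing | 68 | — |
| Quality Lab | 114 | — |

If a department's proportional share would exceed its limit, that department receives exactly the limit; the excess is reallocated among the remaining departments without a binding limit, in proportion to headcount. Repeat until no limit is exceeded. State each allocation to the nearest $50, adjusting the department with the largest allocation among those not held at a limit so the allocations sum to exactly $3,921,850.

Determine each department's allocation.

Plating: $1,374,250; Machining: $722,000; Finishing: $682,100; Quality Lab: $1,143,500

Combined headcount = 421.
Unconstrained shares: Plating 1,276,231.47; Machining 950,186.94; Finishing 633,457.96; Quality Lab 1,061,973.63.
Held at cap: Machining ($722,000); remaining pool $3,199,850 reallocated over remaining headcount 319.
Shares after redistribution: Plating 1,374,230.25 → $1,374,250; Finishing 682,099.69 → $682,100; Quality Lab 1,143,520.06 → $1,143,500.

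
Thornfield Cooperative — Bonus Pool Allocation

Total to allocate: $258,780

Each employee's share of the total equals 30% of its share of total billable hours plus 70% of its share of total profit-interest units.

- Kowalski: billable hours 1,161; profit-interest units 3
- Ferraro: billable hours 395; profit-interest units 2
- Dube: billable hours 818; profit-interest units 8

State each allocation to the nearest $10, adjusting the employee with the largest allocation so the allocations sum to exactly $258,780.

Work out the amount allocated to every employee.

Totals — billable hours 2,374, profit-interest units 13.
Combined weights (30% billable hours + 70% profit-interest units): Kowalski 0.3083; Ferraro 0.1576; Dube 0.5341.
Unrounded shares: Kowalski 79,769.68; Ferraro 40,785.81; Dube 138,224.51.
After rounding ($10): Kowalski $79,770; Ferraro $40,790; Dube $138,220. Sum = $258,780.
Sum already equals the total — no adjustment.

Kowalski: $79,770 | Ferraro: $40,790 | Dube: $138,220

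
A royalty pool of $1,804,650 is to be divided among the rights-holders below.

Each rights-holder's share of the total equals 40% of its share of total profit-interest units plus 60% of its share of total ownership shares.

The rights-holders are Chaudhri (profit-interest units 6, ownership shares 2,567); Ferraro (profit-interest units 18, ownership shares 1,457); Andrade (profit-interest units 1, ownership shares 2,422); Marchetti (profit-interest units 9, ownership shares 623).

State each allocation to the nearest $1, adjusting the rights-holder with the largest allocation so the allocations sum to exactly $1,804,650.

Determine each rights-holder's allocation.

Chaudhri: $520,586 | Ferraro: $605,336 | Andrade: $392,220 | Marchetti: $286,508

Totals — profit-interest units 34, ownership shares 7,069.
Composite weights (40% profit-interest units + 60% ownership shares): Chaudhri 0.2885; Ferraro 0.3354; Andrade 0.2173; Marchetti 0.1588.
Unrounded shares: Chaudhri 520,585.80; Ferraro 605,336.31; Andrade 392,219.63; Marchetti 286,508.25.
Rounded to nearest $1: Chaudhri $520,586; Ferraro $605,336; Andrade $392,220; Marchetti $286,508. Sum = $1,804,650.
Rounded total matches; no reconciliation needed.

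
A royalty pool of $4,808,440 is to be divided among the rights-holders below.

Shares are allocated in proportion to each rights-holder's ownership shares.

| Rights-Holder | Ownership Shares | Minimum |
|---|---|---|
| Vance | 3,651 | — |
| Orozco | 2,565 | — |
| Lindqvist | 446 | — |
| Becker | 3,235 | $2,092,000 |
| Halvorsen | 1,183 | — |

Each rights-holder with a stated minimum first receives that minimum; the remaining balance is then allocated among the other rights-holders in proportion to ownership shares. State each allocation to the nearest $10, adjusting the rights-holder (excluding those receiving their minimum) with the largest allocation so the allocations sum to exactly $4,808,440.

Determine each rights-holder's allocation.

Vance: $1,264,210 | Orozco: $888,170 | Lindqvist: $154,430 | Becker: $2,092,000 | Halvorsen: $409,630

Fund the minimums — Becker $2,092,000. Residual $2,716,440.
Residual split over remaining ownership shares 7,845: Vance 1,264,209.36 → $1,264,210; Orozco 888,166.81 → $888,170; Lindqvist 154,433.68 → $154,430; Halvorsen 409,630.15 → $409,630.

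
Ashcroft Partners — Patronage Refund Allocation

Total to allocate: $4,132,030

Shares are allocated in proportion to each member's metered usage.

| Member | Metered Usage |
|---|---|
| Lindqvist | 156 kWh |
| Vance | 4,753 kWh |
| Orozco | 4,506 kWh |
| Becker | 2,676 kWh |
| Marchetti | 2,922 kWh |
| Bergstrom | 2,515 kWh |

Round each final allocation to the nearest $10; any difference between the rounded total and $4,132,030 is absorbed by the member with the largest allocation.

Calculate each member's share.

Combined metered usage = 17,528.
Unrounded shares: Lindqvist 156/17,528 × $4,132,030 = 36,775.26; Vance 4,753/17,528 × $4,132,030 = 1,120,466.60; Orozco 4,506/17,528 × $4,132,030 = 1,062,239.11; Becker 2,676/17,528 × $4,132,030 = 630,837.08; Marchetti 2,922/17,528 × $4,132,030 = 688,828.83; Bergstrom 2,515/17,528 × $4,132,030 = 592,883.13.
Rounded to nearest $10: Lindqvist $36,780; Vance $1,120,470; Orozco $1,062,240; Becker $630,840; Marchetti $688,830; Bergstrom $592,880. Sum = $4,132,040.
Difference $4,132,030 − $4,132,040 = −$10 applied to largest allocation (Vance): Vance becomes $1,120,460.

Lindqvist: $36,780; Vance: $1,120,460; Orozco: $1,062,240; Becker: $630,840; Marchetti: $688,830; Bergstrom: $592,880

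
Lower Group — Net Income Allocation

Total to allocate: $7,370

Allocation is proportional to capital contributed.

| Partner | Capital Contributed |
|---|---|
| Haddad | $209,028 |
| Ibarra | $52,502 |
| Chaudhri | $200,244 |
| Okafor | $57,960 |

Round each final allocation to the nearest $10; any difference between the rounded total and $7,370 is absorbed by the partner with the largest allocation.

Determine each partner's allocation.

Haddad: $2,970; Ibarra: $740; Chaudhri: $2,840; Okafor: $820

Capital contributed total: 519,734.
Proportional shares: Haddad 209,028/519,734 × $7,370 = 2,964.09; Ibarra 52,502/519,734 × $7,370 = 744.50; Chaudhri 200,244/519,734 × $7,370 = 2,839.53; Okafor 57,960/519,734 × $7,370 = 821.89.
At nearest $10: Haddad $2,960; Ibarra $740; Chaudhri $2,840; Okafor $820. Sum = $7,360.
Difference $7,370 − $7,360 = +$10 applied to largest allocation (Haddad): Haddad becomes $2,970.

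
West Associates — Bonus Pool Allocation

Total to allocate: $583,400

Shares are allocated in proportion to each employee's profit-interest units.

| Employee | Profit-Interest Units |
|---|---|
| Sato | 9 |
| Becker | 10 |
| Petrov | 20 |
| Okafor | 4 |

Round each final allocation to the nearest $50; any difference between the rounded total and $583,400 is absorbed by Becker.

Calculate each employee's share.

Total profit-interest units = 43.
Unrounded shares: Sato 9/43 × $583,400 = 122,106.98; Becker 10/43 × $583,400 = 135,674.42; Petrov 20/43 × $583,400 = 271,348.84; Okafor 4/43 × $583,400 = 54,269.77.
After rounding ($50): Sato $122,100; Becker $135,650; Petrov $271,350; Okafor $54,250. Sum = $583,350.
Difference $583,400 − $583,350 = +$50 applied to Becker: Becker becomes $135,700.

Sato: $122,100; Becker: $135,700; Petrov: $271,350; Okafor: $54,250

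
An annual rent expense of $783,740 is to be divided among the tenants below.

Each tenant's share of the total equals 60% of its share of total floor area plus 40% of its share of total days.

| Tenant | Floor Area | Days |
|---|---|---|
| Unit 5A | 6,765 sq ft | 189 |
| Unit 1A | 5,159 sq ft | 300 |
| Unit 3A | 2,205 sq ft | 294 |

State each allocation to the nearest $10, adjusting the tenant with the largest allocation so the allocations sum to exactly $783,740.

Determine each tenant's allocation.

Unit 5A: $300,820; Unit 1A: $291,820; Unit 3A: $191,100

Totals — floor area 14,129, days 783.
Blended shares (60% floor area + 40% days): Unit 5A 0.3838; Unit 1A 0.3723; Unit 3A 0.2438.
Pro-rata amounts: Unit 5A 300,825.43; Unit 1A 291,816.21; Unit 3A 191,098.36.
Rounded to nearest $10: Unit 5A $300,830; Unit 1A $291,820; Unit 3A $191,100. Sum = $783,750.
Difference $783,740 − $783,750 = −$10 applied to largest allocation (Unit 5A): Unit 5A becomes $300,820.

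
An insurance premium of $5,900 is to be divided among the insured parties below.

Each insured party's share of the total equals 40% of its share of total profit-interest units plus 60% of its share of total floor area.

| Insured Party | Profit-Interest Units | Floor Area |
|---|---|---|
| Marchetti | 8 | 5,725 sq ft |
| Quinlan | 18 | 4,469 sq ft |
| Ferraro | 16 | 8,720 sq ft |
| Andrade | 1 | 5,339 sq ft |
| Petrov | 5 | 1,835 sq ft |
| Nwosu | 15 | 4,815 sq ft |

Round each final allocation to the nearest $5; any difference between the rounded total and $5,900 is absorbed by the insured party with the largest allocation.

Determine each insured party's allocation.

Marchetti: $955 | Quinlan: $1,185 | Ferraro: $1,595 | Andrade: $650 | Petrov: $400 | Nwosu: $1,115

Profit-interest units total 63; floor area total 30,903.
Composite weights (40% profit-interest units + 60% floor area): Marchetti 0.1619; Quinlan 0.2011; Ferraro 0.2709; Andrade 0.1100; Petrov 0.0674; Nwosu 0.1887.
Unrounded shares: Marchetti 955.49; Quinlan 1,186.22; Ferraro 1,598.26; Andrade 649.05; Petrov 397.504; Nwosu 1,113.47.
At nearest $5: Marchetti $955; Quinlan $1,185; Ferraro $1,600; Andrade $650; Petrov $400; Nwosu $1,115. Sum = $5,905.
Difference $5,900 − $5,905 = −$5 applied to largest allocation (Ferraro): Ferraro becomes $1,595.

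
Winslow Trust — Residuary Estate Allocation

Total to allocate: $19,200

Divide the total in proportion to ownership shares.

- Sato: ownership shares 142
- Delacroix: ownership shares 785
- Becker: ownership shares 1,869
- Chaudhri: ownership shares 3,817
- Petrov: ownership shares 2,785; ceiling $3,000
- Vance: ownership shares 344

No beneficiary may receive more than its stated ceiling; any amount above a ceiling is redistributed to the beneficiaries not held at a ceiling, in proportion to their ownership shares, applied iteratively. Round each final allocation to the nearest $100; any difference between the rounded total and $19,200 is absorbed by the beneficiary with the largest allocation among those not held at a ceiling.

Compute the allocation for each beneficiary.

Sato: $300 · Delacroix: $1,800 · Becker: $4,400 · Chaudhri: $8,900 · Petrov: $3,000 · Vance: $800

Combined ownership shares = 9,742.
Unconstrained shares: Sato 279.86; Delacroix 1,547.12; Becker 3,683.51; Chaudhri 7,522.73; Petrov 5,488.81; Vance 677.97.
Cap binds for Petrov ($3,000); residual $16,200 reallocated over remaining ownership shares 6,957.
Remaining shares: Sato 330.66 → $300; Delacroix 1,827.94 → $1,800; Becker 4,352.13 → $4,400; Chaudhri 8,888.23 → $8,900; Vance 801.03 → $800.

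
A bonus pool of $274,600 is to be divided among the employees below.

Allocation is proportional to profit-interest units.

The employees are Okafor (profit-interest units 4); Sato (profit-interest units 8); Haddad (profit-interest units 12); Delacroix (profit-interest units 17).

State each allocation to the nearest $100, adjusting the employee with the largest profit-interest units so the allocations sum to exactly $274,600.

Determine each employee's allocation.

Okafor: $26,800 · Sato: $53,600 · Haddad: $80,400 · Delacroix: $113,800

Combined profit-interest units = 4 + 8 + 12 + 17 = 41.
Raw shares: Okafor 26,790.24; Sato 53,580.49; Haddad 80,370.73; Delacroix 113,858.54.
Rounded to nearest $100: Okafor $26,800; Sato $53,600; Haddad $80,400; Delacroix $113,900. Sum = $274,700.
Difference $274,600 − $274,700 = −$100 applied to largest profit-interest units (Delacroix): Delacroix becomes $113,800.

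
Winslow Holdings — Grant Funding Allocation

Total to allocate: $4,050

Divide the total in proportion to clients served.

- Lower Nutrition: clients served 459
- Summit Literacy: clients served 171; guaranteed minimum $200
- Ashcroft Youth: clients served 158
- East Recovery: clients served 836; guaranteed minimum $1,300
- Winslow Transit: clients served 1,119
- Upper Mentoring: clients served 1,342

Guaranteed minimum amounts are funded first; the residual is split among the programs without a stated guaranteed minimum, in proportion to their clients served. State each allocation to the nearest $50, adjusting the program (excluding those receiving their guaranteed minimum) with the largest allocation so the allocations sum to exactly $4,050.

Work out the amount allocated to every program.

Lower Nutrition: $400 | Summit Literacy: $200 | Ashcroft Youth: $150 | East Recovery: $1,300 | Winslow Transit: $950 | Upper Mentoring: $1,050

Guaranteed amounts: Summit Literacy $200; East Recovery $1,300. Balance $2,550.
Balance split over remaining clients served 3,078: Lower Nutrition 380.26 → $400; Ashcroft Youth 130.90 → $150; Winslow Transit 927.05 → $950; Upper Mentoring 1,111.79 → $1,100.
Rounding difference −$50 applied to Upper Mentoring → $1,050.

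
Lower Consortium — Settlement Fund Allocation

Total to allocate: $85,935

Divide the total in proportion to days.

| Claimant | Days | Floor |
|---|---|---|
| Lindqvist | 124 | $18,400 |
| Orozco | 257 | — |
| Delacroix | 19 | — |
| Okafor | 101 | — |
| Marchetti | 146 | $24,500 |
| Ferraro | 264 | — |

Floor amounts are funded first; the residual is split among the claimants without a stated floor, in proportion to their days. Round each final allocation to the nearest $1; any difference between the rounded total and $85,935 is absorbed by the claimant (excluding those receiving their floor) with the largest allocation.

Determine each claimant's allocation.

Lindqvist: $18,400 · Orozco: $17,254 · Delacroix: $1,276 · Okafor: $6,781 · Marchetti: $24,500 · Ferraro: $17,724

Fund the minimums — Lindqvist $18,400; Marchetti $24,500. Residual $43,035.
Residual split over remaining days 641: Orozco 17,254.28 → $17,254; Delacroix 1,275.61 → $1,276; Okafor 6,780.87 → $6,781; Ferraro 17,724.24 → $17,724.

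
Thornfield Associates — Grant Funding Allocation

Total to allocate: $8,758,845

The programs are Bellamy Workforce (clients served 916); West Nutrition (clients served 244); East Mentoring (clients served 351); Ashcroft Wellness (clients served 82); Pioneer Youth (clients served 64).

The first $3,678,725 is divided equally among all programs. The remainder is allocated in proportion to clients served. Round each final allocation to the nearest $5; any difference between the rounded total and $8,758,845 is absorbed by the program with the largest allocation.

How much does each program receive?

$3,678,725 shared equally gives $735,745 per program.
Remainder $5,080,120 by clients served (total 1,657): Bellamy Workforce 2,808,322.22 → $2,808,320; West Nutrition 748,068.36 → $748,070; East Mentoring 1,076,114.74 → $1,076,115; Ashcroft Wellness 251,400.02 → $251,400; Pioneer Youth 196,214.65 → $196,215.
Totals: Bellamy Workforce $735,745 + $2,808,320 = $3,544,065; West Nutrition $735,745 + $748,070 = $1,483,815; East Mentoring $735,745 + $1,076,115 = $1,811,860; Ashcroft Wellness $735,745 + $251,400 = $987,145; Pioneer Youth $735,745 + $196,215 = $931,960.

Bellamy Workforce: $3,544,065; West Nutrition: $1,483,815; East Mentoring: $1,811,860; Ashcroft Wellness: $987,145; Pioneer Youth: $931,960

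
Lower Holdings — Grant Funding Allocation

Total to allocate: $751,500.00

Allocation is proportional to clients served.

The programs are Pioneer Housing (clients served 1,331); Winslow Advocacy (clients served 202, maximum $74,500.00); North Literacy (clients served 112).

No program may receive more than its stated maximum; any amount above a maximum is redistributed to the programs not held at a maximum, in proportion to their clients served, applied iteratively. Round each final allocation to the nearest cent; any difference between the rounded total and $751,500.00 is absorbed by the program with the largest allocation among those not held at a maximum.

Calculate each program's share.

Sum of clients served: 1,645.
Pro-rata shares before constraints: Pioneer Housing 608,052.5836; Winslow Advocacy 92,281.4590; North Literacy 51,165.9574.
Capped: Winslow Advocacy ($74,500.00); residual $677,000.00 reallocated over remaining clients served 1,443.
Shares after redistribution: Pioneer Housing 624,453.9155 → $624,453.92; North Literacy 52,546.0845 → $52,546.08.

Pioneer Housing: $624,453.92 · Winslow Advocacy: $74,500.00 · North Literacy: $52,546.08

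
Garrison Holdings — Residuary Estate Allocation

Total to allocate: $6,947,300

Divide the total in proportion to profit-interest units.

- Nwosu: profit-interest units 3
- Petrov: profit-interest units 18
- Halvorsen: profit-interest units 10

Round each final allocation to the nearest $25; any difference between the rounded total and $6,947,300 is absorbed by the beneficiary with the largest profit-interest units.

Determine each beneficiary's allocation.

Profit-interest units total: 31.
Pro-rata amounts: Nwosu 3/31 × $6,947,300 = 672,319.35; Petrov 18/31 × $6,947,300 = 4,033,916.13; Halvorsen 10/31 × $6,947,300 = 2,241,064.52.
At nearest $25: Nwosu $672,325; Petrov $4,033,925; Halvorsen $2,241,075. Sum = $6,947,325.
Difference $6,947,300 − $6,947,325 = −$25 applied to largest profit-interest units (Petrov): Petrov becomes $4,033,900.

Nwosu: $672,325 · Petrov: $4,033,900 · Halvorsen: $2,241,075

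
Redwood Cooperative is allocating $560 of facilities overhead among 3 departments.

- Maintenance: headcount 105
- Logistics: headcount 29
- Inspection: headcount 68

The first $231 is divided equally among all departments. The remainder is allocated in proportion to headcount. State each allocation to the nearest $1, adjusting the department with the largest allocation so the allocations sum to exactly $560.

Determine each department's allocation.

$231 shared equally gives $77 per department.
Remainder $329 by headcount (total 202): Maintenance 171.01 → $171; Logistics 47.23 → $47; Inspection 110.75 → $111.
Totals: Maintenance $77 + $171 = $248; Logistics $77 + $47 = $124; Inspection $77 + $111 = $188.

Maintenance: $248 · Logistics: $124 · Inspection: $188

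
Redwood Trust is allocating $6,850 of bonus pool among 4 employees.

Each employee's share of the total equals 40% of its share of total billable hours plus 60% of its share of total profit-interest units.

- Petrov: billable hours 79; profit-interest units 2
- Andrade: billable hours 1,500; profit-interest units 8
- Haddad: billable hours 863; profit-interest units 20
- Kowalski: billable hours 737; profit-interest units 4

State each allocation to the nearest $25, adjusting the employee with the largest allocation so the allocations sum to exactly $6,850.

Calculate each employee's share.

Billable hours total 3,179; profit-interest units total 34.
Combined weights (40% billable hours + 60% profit-interest units): Petrov 0.0452; Andrade 0.3299; Haddad 0.4615; Kowalski 0.1633.
Proportional shares: Petrov 309.86; Andrade 2,259.92; Haddad 3,161.47; Kowalski 1,118.75.
Rounded to nearest $25: Petrov $300; Andrade $2,250; Haddad $3,150; Kowalski $1,125. Sum = $6,825.
Difference $6,850 − $6,825 = +$25 applied to largest allocation (Haddad): Haddad becomes $3,175.

Petrov: $300 · Andrade: $2,250 · Haddad: $3,175 · Kowalski: $1,125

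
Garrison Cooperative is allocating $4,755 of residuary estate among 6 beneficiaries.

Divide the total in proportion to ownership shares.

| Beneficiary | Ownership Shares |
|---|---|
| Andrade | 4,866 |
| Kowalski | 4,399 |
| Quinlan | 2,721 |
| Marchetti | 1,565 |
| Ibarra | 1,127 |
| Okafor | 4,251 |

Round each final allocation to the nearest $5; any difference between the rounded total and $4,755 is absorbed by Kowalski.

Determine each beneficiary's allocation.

Andrade: $1,220 · Kowalski: $1,100 · Quinlan: $685 · Marchetti: $395 · Ibarra: $285 · Okafor: $1,070

Combined ownership shares = 18,929.
Proportional shares: Andrade 4,866/18,929 × $4,755 = 1,222.35; Kowalski 4,399/18,929 × $4,755 = 1,105.04; Quinlan 2,721/18,929 × $4,755 = 683.52; Marchetti 1,565/18,929 × $4,755 = 393.13; Ibarra 1,127/18,929 × $4,755 = 283.10; Okafor 4,251/18,929 × $4,755 = 1,067.86.
After rounding ($5): Andrade $1,220; Kowalski $1,105; Quinlan $685; Marchetti $395; Ibarra $285; Okafor $1,070. Sum = $4,760.
Difference $4,755 − $4,760 = −$5 applied to Kowalski: Kowalski becomes $1,100.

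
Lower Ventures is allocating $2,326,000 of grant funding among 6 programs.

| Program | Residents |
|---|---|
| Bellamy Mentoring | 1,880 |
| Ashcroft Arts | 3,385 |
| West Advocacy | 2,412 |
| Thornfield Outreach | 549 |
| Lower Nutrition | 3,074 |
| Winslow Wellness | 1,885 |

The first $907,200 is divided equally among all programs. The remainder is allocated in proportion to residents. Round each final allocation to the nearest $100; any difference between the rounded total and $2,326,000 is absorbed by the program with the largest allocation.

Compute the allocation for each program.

First tranche $907,200 split equally: $151,200 each.
Remainder $1,418,800 by residents (total 13,185): Bellamy Mentoring 202,301.40 → $202,300; Ashcroft Arts 364,250.13 → $364,300; West Advocacy 259,548.40 → $259,500; Thornfield Outreach 59,076.31 → $59,100; Lower Nutrition 330,784.32 → $330,800; Winslow Wellness 202,839.44 → $202,800.
Totals: Bellamy Mentoring $151,200 + $202,300 = $353,500; Ashcroft Arts $151,200 + $364,300 = $515,500; West Advocacy $151,200 + $259,500 = $410,700; Thornfield Outreach $151,200 + $59,100 = $210,300; Lower Nutrition $151,200 + $330,800 = $482,000; Winslow Wellness $151,200 + $202,800 = $354,000.

Bellamy Mentoring: $353,500; Ashcroft Arts: $515,500; West Advocacy: $410,700; Thornfield Outreach: $210,300; Lower Nutrition: $482,000; Winslow Wellness: $354,000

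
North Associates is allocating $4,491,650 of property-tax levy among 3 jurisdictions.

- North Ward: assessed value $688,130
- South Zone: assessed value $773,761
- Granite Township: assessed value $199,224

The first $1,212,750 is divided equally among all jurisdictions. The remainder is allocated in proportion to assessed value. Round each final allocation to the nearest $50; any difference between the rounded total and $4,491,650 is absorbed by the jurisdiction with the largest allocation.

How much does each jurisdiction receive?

North Ward: $1,762,550 · South Zone: $1,931,600 · Granite Township: $797,500

First tranche $1,212,750 split equally: $404,250 each.
Remainder $3,278,900 by assessed value (total 1,661,115): North Ward 1,358,310.21 → $1,358,300; South Zone 1,527,338.53 → $1,527,350; Granite Township 393,251.26 → $393,250.
Totals: North Ward $404,250 + $1,358,300 = $1,762,550; South Zone $404,250 + $1,527,350 = $1,931,600; Granite Township $404,250 + $393,250 = $797,500.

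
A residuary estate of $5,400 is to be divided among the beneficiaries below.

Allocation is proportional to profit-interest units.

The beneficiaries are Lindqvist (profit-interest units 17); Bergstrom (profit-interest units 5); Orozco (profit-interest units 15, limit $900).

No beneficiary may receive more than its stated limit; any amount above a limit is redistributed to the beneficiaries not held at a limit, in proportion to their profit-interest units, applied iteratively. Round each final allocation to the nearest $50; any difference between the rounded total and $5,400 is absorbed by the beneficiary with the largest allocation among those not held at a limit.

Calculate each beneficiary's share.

Lindqvist: $3,500; Bergstrom: $1,000; Orozco: $900

Sum of profit-interest units: 37.
Pro-rata shares before constraints: Lindqvist 2,481.08; Bergstrom 729.73; Orozco 2,189.19.
Cap binds for Orozco ($900); balance $4,500 reallocated over remaining profit-interest units 22.
Redistributed shares: Lindqvist 3,477.27 → $3,500; Bergstrom 1,022.73 → $1,000.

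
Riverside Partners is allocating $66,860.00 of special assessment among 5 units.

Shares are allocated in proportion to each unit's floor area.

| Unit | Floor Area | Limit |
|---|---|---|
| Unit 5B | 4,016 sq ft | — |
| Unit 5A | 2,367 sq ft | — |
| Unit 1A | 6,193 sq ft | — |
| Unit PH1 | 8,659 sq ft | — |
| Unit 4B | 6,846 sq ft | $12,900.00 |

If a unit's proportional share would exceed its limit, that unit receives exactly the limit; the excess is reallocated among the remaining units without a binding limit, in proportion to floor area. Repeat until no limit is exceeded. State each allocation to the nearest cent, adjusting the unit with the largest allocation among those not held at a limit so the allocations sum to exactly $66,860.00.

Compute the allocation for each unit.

Sum of floor area: 28,081.
Unconstrained shares: Unit 5B 9,561.9729; Unit 5A 5,635.7544; Unit 1A 14,745.3431; Unit PH1 20,616.8135; Unit 4B 16,300.1161.
Cap binds for Unit 4B ($12,900.00); balance $53,960.00 reallocated over remaining floor area 21,235.
Redistributed shares: Unit 5B 10,205.0087 → $10,205.01; Unit 5A 6,014.7549 → $6,014.75; Unit 1A 15,736.9569 → $15,736.96; Unit PH1 22,003.2795 → $22,003.28.

Unit 5B: $10,205.01 · Unit 5A: $6,014.75 · Unit 1A: $15,736.96 · Unit PH1: $22,003.28 · Unit 4B: $12,900.00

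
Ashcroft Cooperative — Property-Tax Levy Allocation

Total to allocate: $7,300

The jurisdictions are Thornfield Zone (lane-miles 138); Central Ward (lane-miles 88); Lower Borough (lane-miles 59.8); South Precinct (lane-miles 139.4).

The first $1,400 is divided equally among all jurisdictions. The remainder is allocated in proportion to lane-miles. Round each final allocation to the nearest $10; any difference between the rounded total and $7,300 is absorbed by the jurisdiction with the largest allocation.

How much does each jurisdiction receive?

Thornfield Zone: $2,260 | Central Ward: $1,570 | Lower Borough: $1,180 | South Precinct: $2,290

Equal tier: $1,400 ÷ 4 = $350 apiece.
Remainder $5,900 by lane-miles (total 425.2): Thornfield Zone 1,914.86 → $1,910; Central Ward 1,221.07 → $1,220; Lower Borough 829.77 → $830; South Precinct 1,934.29 → $1,930.
Rounding difference +$10 on remainder applied to South Precinct.
Totals: Thornfield Zone $350 + $1,910 = $2,260; Central Ward $350 + $1,220 = $1,570; Lower Borough $350 + $830 = $1,180; South Precinct $350 + $1,940 = $2,290.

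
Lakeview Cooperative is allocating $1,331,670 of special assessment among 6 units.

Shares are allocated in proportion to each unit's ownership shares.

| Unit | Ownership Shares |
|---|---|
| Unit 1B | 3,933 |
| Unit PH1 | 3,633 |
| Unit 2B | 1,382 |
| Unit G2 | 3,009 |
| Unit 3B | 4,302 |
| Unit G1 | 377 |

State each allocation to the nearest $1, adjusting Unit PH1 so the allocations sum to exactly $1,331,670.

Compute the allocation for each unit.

Sum of ownership shares: 16,636.
Raw shares: Unit 1B 3,933/16,636 × $1,331,670 = 314,826.77; Unit PH1 3,633/16,636 × $1,331,670 = 290,812.52; Unit 2B 1,382/16,636 × $1,331,670 = 110,625.63; Unit G2 3,009/16,636 × $1,331,670 = 240,862.89; Unit 3B 4,302/16,636 × $1,331,670 = 344,364.29; Unit G1 377/16,636 × $1,331,670 = 30,177.90.
Rounded to nearest $1: Unit 1B $314,827; Unit PH1 $290,813; Unit 2B $110,626; Unit G2 $240,863; Unit 3B $344,364; Unit G1 $30,178. Sum = $1,331,671.
Difference $1,331,670 − $1,331,671 = −$1 applied to Unit PH1: Unit PH1 becomes $290,812.

Unit 1B: $314,827 · Unit PH1: $290,812 · Unit 2B: $110,626 · Unit G2: $240,863 · Unit 3B: $344,364 · Unit G1: $30,178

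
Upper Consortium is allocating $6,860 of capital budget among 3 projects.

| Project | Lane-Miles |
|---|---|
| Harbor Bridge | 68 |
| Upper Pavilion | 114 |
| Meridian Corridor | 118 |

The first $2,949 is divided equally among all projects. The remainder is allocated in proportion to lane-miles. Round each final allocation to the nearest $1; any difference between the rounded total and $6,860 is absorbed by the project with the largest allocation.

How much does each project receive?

$2,949 shared equally gives $983 per project.
Remainder $3,911 by lane-miles (total 300): Harbor Bridge 886.49 → $886; Upper Pavilion 1,486.18 → $1,486; Meridian Corridor 1,538.33 → $1,538.
Rounding difference +$1 on remainder applied to Meridian Corridor.
Totals: Harbor Bridge $983 + $886 = $1,869; Upper Pavilion $983 + $1,486 = $2,469; Meridian Corridor $983 + $1,539 = $2,522.

Harbor Bridge: $1,869 · Upper Pavilion: $2,469 · Meridian Corridor: $2,522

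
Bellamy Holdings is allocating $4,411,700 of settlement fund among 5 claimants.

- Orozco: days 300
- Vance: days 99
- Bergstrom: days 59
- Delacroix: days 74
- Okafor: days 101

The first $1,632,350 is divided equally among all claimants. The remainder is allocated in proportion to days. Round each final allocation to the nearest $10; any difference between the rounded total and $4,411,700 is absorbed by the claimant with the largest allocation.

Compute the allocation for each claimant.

First tranche $1,632,350 split equally: $326,470 each.
Remainder $2,779,350 by days (total 633): Orozco 1,317,227.49 → $1,317,230; Vance 434,685.07 → $434,690; Bergstrom 259,054.74 → $259,050; Delacroix 324,916.11 → $324,920; Okafor 443,466.59 → $443,470.
Rounding difference −$10 on remainder applied to Orozco.
Totals: Orozco $326,470 + $1,317,220 = $1,643,690; Vance $326,470 + $434,690 = $761,160; Bergstrom $326,470 + $259,050 = $585,520; Delacroix $326,470 + $324,920 = $651,390; Okafor $326,470 + $443,470 = $769,940.

Orozco: $1,643,690 · Vance: $761,160 · Bergstrom: $585,520 · Delacroix: $651,390 · Okafor: $769,940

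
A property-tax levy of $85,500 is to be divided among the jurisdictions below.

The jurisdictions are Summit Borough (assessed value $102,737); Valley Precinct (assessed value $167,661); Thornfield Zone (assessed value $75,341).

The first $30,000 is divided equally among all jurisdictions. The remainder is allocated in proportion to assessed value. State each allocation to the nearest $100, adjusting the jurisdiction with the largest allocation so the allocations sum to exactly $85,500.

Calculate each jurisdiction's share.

Equal tier: $30,000 ÷ 3 = $10,000 apiece.
Remainder $55,500 by assessed value (total 345,739): Summit Borough 16,491.93 → $16,500; Valley Precinct 26,913.90 → $26,900; Thornfield Zone 12,094.17 → $12,100.
Totals: Summit Borough $10,000 + $16,500 = $26,500; Valley Precinct $10,000 + $26,900 = $36,900; Thornfield Zone $10,000 + $12,100 = $22,100.

Summit Borough: $26,500; Valley Precinct: $36,900; Thornfield Zone: $22,100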